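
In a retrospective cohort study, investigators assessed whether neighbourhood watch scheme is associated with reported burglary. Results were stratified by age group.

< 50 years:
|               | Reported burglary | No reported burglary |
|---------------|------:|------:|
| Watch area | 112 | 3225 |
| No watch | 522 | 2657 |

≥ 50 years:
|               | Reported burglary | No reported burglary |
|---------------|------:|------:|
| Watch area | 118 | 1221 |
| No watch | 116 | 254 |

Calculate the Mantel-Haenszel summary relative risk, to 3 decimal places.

RR_MH = Σ(aᵢ·n₀ᵢ/nᵢ) / Σ(cᵢ·n₁ᵢ/nᵢ), with n₁ᵢ = aᵢ+bᵢ (exposed), n₀ᵢ = cᵢ+dᵢ (unexposed), nᵢ = n₁ᵢ+n₀ᵢ.
Stratum 1 (< 50 years): n₁ = 3337, n₀ = 3179, n = 6516; a·n₀/n = 112·3179/6516 = 54.6421; c·n₁/n = 522·3337/6516 = 267.3287
Stratum 2 (≥ 50 years): n₁ = 1339, n₀ = 370, n = 1709; a·n₀/n = 118·370/1709 = 25.5471; c·n₁/n = 116·1339/1709 = 90.8859
RR_MH = (54.6421 + 25.5471) / (267.3287 + 90.8859) = 80.1892 / 358.2146 = 0.22386

0.224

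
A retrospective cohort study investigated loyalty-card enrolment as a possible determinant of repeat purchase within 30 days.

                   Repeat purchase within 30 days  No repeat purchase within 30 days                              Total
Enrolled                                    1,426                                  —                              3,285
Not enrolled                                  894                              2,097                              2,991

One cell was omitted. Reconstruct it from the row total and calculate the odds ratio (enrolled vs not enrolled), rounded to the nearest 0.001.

1.799

The missing cell is in the exposed row: 3285 − 1426 = 1859.
So a = 1426, b = 1859, c = 894, d = 2097.
OR = (a·d)/(b·c) = (1426 × 2097) / (1859 × 894) = 2990322 / 1661946 = 1.79929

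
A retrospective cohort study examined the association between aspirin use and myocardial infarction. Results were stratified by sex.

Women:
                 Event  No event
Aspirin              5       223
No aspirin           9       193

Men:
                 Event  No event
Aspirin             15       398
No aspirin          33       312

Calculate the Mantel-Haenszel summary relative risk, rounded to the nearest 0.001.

RR_MH = Σ(aᵢ·n₀ᵢ/nᵢ) / Σ(cᵢ·n₁ᵢ/nᵢ), with n₁ᵢ = aᵢ+bᵢ (exposed), n₀ᵢ = cᵢ+dᵢ (unexposed), nᵢ = n₁ᵢ+n₀ᵢ.
Stratum 1 (Women): n₁ = 228, n₀ = 202, n = 430; a·n₀/n = 5·202/430 = 2.3488; c·n₁/n = 9·228/430 = 4.7721
Stratum 2 (Men): n₁ = 413, n₀ = 345, n = 758; a·n₀/n = 15·345/758 = 6.8272; c·n₁/n = 33·413/758 = 17.9802
RR_MH = (2.3488 + 6.8272) / (4.7721 + 17.9802) = 9.1760 / 22.7523 = 0.40330

0.403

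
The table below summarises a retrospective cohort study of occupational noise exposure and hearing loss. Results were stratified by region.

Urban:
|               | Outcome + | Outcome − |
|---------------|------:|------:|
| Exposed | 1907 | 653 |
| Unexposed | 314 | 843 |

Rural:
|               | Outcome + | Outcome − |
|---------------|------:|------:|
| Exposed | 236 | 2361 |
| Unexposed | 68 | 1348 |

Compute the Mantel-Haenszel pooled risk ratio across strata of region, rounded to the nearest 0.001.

2.601

RR_MH = Σ(aᵢ·n₀ᵢ/nᵢ) / Σ(cᵢ·n₁ᵢ/nᵢ), with n₁ᵢ = aᵢ+bᵢ (exposed), n₀ᵢ = cᵢ+dᵢ (unexposed), nᵢ = n₁ᵢ+n₀ᵢ.
Stratum 1 (Urban): n₁ = 2560, n₀ = 1157, n = 3717; a·n₀/n = 1907·1157/3717 = 593.5967; c·n₁/n = 314·2560/3717 = 216.2604
Stratum 2 (Rural): n₁ = 2597, n₀ = 1416, n = 4013; a·n₀/n = 236·1416/4013 = 83.2734; c·n₁/n = 68·2597/4013 = 44.0060
RR_MH = (593.5967 + 83.2734) / (216.2604 + 44.0060) = 676.8701 / 260.2664 = 2.60068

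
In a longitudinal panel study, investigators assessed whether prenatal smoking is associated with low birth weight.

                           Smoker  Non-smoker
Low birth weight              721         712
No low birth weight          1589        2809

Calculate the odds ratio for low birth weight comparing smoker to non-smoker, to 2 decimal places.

Reading the table with exposure as columns: a = 721 (Smoker, case), b = 1589 (Smoker, non-case), c = 712 (Non-smoker, case), d = 2809.
OR = (a·d)/(b·c) = (721 × 2809) / (1589 × 712) = 2025289 / 1131368 = 1.79012
The odds of low birth weight are about 1.79 times as high in the smoker group.

1.79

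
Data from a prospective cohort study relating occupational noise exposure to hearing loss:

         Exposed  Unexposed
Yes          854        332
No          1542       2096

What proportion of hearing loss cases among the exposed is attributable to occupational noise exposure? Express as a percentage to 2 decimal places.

Reading the table with exposure as columns: a = 854 (Exposed, case), b = 1542 (Exposed, non-case), c = 332 (Unexposed, case), d = 2096.
Risk in exposed = 854/2396 = 0.35643; risk in unexposed = 332/2428 = 0.13674.
RR = 0.35643/0.13674 = 2.60664
AR% = (RR − 1)/RR × 100 = (2.60664 − 1)/2.60664 × 100 = 61.6365%

61.64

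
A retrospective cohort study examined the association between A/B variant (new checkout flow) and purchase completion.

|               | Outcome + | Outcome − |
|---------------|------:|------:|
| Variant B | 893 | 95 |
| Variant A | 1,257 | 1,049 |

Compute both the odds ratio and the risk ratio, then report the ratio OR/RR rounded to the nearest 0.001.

Cells: a = 893, b = 95, c = 1257, d = 1049.
OR = (893·1049)/(95·1257) = 936757/119415 = 7.84455
Risk in exposed = 893/988 = 0.90385; risk in unexposed = 1257/2306 = 0.54510; RR = 1.65813
OR/RR = 7.84455 / 1.65813 = 4.73096
The outcome is not rare, so the OR lies further from 1 than the RR.

4.731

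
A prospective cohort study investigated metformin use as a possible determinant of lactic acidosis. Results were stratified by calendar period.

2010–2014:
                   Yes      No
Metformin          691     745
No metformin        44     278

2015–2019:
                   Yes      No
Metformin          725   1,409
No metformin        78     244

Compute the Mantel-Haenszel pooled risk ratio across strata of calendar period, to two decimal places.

2.14

RR_MH = Σ(aᵢ·n₀ᵢ/nᵢ) / Σ(cᵢ·n₁ᵢ/nᵢ), with n₁ᵢ = aᵢ+bᵢ (exposed), n₀ᵢ = cᵢ+dᵢ (unexposed), nᵢ = n₁ᵢ+n₀ᵢ.
Stratum 1 (2010–2014): n₁ = 1436, n₀ = 322, n = 1758; a·n₀/n = 691·322/1758 = 126.5654; c·n₁/n = 44·1436/1758 = 35.9408
Stratum 2 (2015–2019): n₁ = 2134, n₀ = 322, n = 2456; a·n₀/n = 725·322/2456 = 95.0529; c·n₁/n = 78·2134/2456 = 67.7736
RR_MH = (126.5654 + 95.0529) / (35.9408 + 67.7736) = 221.6183 / 103.7145 = 2.13681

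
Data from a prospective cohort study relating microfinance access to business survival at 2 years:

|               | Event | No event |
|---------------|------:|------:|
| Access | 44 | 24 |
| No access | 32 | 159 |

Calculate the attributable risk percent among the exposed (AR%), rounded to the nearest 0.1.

74.1

Cells: a = 44, b = 24, c = 32, d = 159.
Risk in exposed = 44/68 = 0.64706; risk in unexposed = 32/191 = 0.16754.
RR = 0.64706/0.16754 = 3.86213
AR% = (RR − 1)/RR × 100 = (3.86213 − 1)/3.86213 × 100 = 74.1076%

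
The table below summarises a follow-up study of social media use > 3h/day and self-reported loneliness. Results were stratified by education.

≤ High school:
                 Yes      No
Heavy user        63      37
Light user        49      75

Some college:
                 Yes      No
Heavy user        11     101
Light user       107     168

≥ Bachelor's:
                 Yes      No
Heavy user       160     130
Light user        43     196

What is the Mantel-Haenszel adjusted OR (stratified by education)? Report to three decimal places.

OR_MH = Σ(aᵢdᵢ/nᵢ) / Σ(bᵢcᵢ/nᵢ), where nᵢ is the stratum total.
Stratum 1 (≤ High school): n = 224; a·d/n = 63·75/224 = 21.0938; b·c/n = 37·49/224 = 8.0938
Stratum 2 (Some college): n = 387; a·d/n = 11·168/387 = 4.7752; b·c/n = 101·107/387 = 27.9251
Stratum 3 (≥ Bachelor's): n = 529; a·d/n = 160·196/529 = 59.2817; b·c/n = 130·43/529 = 10.5671
OR_MH = (21.0938 + 4.7752 + 59.2817) / (8.0938 + 27.9251 + 10.5671) = 85.1506 / 46.5859 = 1.82782

1.828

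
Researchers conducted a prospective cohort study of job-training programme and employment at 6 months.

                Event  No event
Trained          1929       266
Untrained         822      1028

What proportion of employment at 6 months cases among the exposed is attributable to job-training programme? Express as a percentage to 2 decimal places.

49.44

Cells: a = 1929, b = 266, c = 822, d = 1028.
Risk in exposed = 1929/2195 = 0.87882; risk in unexposed = 822/1850 = 0.44432.
RR = 0.87882/0.44432 = 1.97787
AR% = (RR − 1)/RR × 100 = (1.97787 − 1)/1.97787 × 100 = 49.4405%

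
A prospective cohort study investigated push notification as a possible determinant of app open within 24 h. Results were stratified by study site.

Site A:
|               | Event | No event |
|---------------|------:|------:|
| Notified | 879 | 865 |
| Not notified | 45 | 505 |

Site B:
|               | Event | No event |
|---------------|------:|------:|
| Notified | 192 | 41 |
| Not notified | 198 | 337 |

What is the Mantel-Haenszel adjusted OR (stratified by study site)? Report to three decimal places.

OR_MH = Σ(aᵢdᵢ/nᵢ) / Σ(bᵢcᵢ/nᵢ), where nᵢ is the stratum total.
Stratum 1 (Site A): n = 2294; a·d/n = 879·505/2294 = 193.5026; b·c/n = 865·45/2294 = 16.9682
Stratum 2 (Site B): n = 768; a·d/n = 192·337/768 = 84.2500; b·c/n = 41·198/768 = 10.5703
OR_MH = (193.5026 + 84.2500) / (16.9682 + 10.5703) = 277.7526 / 27.5385 = 10.08598

10.086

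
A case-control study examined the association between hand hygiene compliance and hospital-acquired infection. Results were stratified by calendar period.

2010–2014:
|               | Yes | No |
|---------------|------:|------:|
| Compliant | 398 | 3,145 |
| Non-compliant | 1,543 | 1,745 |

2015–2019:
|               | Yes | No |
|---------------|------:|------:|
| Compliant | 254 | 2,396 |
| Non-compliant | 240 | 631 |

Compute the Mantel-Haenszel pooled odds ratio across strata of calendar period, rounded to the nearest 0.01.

OR_MH = Σ(aᵢdᵢ/nᵢ) / Σ(bᵢcᵢ/nᵢ), where nᵢ is the stratum total.
Stratum 1 (2010–2014): n = 6831; a·d/n = 398·1745/6831 = 101.6703; b·c/n = 3145·1543/6831 = 710.3989
Stratum 2 (2015–2019): n = 3521; a·d/n = 254·631/3521 = 45.5195; b·c/n = 2396·240/3521 = 163.3172
OR_MH = (101.6703 + 45.5195) / (710.3989 + 163.3172) = 147.1898 / 873.7162 = 0.16846

0.17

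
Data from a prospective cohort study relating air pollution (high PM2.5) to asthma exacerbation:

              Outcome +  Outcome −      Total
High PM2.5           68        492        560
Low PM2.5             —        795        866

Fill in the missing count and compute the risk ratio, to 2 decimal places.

1.48

The missing cell is in the unexposed row: 866 − 795 = 71.
So a = 68, b = 492, c = 71, d = 795.
RR = [a/(a+b)] / [c/(c+d)] = (68/560) / (71/866) = 0.12143/0.08199 = 1.48109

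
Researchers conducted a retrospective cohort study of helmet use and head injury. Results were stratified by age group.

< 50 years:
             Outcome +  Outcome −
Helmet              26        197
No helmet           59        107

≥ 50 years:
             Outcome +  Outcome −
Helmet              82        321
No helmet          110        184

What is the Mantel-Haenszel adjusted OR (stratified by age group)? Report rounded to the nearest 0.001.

0.358

OR_MH = Σ(aᵢdᵢ/nᵢ) / Σ(bᵢcᵢ/nᵢ), where nᵢ is the stratum total.
Stratum 1 (< 50 years): n = 389; a·d/n = 26·107/389 = 7.1517; b·c/n = 197·59/389 = 29.8792
Stratum 2 (≥ 50 years): n = 697; a·d/n = 82·184/697 = 21.6471; b·c/n = 321·110/697 = 50.6600
OR_MH = (7.1517 + 21.6471) / (29.8792 + 50.6600) = 28.7987 / 80.5391 = 0.35757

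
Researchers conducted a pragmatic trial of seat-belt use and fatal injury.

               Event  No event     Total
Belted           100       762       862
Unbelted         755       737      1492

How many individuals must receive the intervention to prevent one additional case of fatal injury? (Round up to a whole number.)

3

Risk in treated group = 100/862 = 0.11601; risk in control = 755/1492 = 0.50603.
Absolute risk reduction = 0.50603 − 0.11601 = 0.39002
NNT = 1 / ARR = 1 / 0.39002 = 2.564 → round up → 3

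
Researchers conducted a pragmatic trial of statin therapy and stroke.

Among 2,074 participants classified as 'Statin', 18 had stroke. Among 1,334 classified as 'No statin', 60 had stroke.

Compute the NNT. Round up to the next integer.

28

Risk in treated group = 18/2074 = 0.00868; risk in control = 60/1334 = 0.04498.
Absolute risk reduction = 0.04498 − 0.00868 = 0.03630
NNT = 1 / ARR = 1 / 0.03630 = 27.549 → round up → 28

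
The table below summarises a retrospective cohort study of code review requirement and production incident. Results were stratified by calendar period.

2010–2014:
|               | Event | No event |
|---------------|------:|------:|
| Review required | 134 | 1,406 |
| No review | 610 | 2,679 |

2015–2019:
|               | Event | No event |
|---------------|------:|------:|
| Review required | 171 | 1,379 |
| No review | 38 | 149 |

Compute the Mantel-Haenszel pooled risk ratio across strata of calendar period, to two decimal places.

RR_MH = Σ(aᵢ·n₀ᵢ/nᵢ) / Σ(cᵢ·n₁ᵢ/nᵢ), with n₁ᵢ = aᵢ+bᵢ (exposed), n₀ᵢ = cᵢ+dᵢ (unexposed), nᵢ = n₁ᵢ+n₀ᵢ.
Stratum 1 (2010–2014): n₁ = 1540, n₀ = 3289, n = 4829; a·n₀/n = 134·3289/4829 = 91.2665; c·n₁/n = 610·1540/4829 = 194.5330
Stratum 2 (2015–2019): n₁ = 1550, n₀ = 187, n = 1737; a·n₀/n = 171·187/1737 = 18.4093; c·n₁/n = 38·1550/1737 = 33.9090
RR_MH = (91.2665 + 18.4093) / (194.5330 + 33.9090) = 109.6758 / 228.4421 = 0.48010

0.48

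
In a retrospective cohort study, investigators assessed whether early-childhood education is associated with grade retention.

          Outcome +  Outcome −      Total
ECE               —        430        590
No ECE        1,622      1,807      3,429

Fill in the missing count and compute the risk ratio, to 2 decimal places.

0.57

The missing cell is in the exposed row: 590 − 430 = 160.
So a = 160, b = 430, c = 1622, d = 1807.
RR = [a/(a+b)] / [c/(c+d)] = (160/590) / (1622/3429) = 0.27119/0.47302 = 0.57330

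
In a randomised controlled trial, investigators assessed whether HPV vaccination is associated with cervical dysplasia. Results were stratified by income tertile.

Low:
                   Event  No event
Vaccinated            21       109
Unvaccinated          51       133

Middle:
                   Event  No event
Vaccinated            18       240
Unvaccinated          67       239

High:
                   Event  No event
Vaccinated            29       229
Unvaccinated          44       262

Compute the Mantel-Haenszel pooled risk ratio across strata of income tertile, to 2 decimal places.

0.53

RR_MH = Σ(aᵢ·n₀ᵢ/nᵢ) / Σ(cᵢ·n₁ᵢ/nᵢ), with n₁ᵢ = aᵢ+bᵢ (exposed), n₀ᵢ = cᵢ+dᵢ (unexposed), nᵢ = n₁ᵢ+n₀ᵢ.
Stratum 1 (Low): n₁ = 130, n₀ = 184, n = 314; a·n₀/n = 21·184/314 = 12.3057; c·n₁/n = 51·130/314 = 21.1146
Stratum 2 (Middle): n₁ = 258, n₀ = 306, n = 564; a·n₀/n = 18·306/564 = 9.7660; c·n₁/n = 67·258/564 = 30.6489
Stratum 3 (High): n₁ = 258, n₀ = 306, n = 564; a·n₀/n = 29·306/564 = 15.7340; c·n₁/n = 44·258/564 = 20.1277
RR_MH = (12.3057 + 9.7660 + 15.7340) / (21.1146 + 30.6489 + 20.1277) = 37.8057 / 71.8912 = 0.52587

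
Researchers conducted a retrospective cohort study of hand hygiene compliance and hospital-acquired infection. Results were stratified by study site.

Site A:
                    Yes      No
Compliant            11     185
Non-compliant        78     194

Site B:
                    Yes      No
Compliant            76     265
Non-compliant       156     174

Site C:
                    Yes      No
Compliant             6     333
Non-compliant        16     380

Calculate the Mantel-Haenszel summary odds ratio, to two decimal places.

0.27

OR_MH = Σ(aᵢdᵢ/nᵢ) / Σ(bᵢcᵢ/nᵢ), where nᵢ is the stratum total.
Stratum 1 (Site A): n = 468; a·d/n = 11·194/468 = 4.5598; b·c/n = 185·78/468 = 30.8333
Stratum 2 (Site B): n = 671; a·d/n = 76·174/671 = 19.7079; b·c/n = 265·156/671 = 61.6095
Stratum 3 (Site C): n = 735; a·d/n = 6·380/735 = 3.1020; b·c/n = 333·16/735 = 7.2490
OR_MH = (4.5598 + 19.7079 + 3.1020) / (30.8333 + 61.6095 + 7.2490) = 27.3698 / 99.6919 = 0.27454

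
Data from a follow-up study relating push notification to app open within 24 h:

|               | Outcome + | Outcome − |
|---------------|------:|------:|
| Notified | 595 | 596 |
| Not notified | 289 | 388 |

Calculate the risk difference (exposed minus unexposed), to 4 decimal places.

Cells: a = 595, b = 596, c = 289, d = 388.
Risk in exposed = 595/1191 = 0.499580; risk in unexposed = 289/677 = 0.426883.
Risk difference = 0.499580 − 0.426883 = 0.072697

0.0727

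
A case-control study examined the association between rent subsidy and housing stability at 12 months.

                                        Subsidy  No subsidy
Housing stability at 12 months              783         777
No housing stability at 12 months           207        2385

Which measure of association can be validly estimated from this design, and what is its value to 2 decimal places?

11.61

Reading the table with exposure as columns: a = 783 (Subsidy, case), b = 207 (Subsidy, non-case), c = 777 (No subsidy, case), d = 2385.
This is a case-control study: participants were sampled on outcome status, so risks in the source population cannot be estimated directly — relative risk is not valid here. The odds ratio is the appropriate measure.
OR = (a·d)/(b·c) = (783 × 2385) / (207 × 777) = 1867455 / 160839 = 11.61071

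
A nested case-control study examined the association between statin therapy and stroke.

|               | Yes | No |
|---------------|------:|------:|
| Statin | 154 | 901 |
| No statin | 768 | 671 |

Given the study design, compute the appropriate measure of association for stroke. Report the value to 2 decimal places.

0.15

Cells: a = 154, b = 901, c = 768, d = 671.
This is a nested case-control study: participants were sampled on outcome status, so risks in the source population cannot be estimated directly — relative risk is not valid here. The odds ratio is the appropriate measure.
OR = (a·d)/(b·c) = (154 × 671) / (901 × 768) = 103334 / 691968 = 0.14933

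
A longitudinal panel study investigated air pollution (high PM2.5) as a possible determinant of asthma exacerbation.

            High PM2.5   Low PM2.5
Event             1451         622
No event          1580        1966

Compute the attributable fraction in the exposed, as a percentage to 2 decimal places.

Reading the table with exposure as columns: a = 1451 (High PM2.5, case), b = 1580 (High PM2.5, non-case), c = 622 (Low PM2.5, case), d = 1966.
Risk in exposed = 1451/3031 = 0.47872; risk in unexposed = 622/2588 = 0.24034.
RR = 0.47872/0.24034 = 1.99184
AR% = (RR − 1)/RR × 100 = (1.99184 − 1)/1.99184 × 100 = 49.7953%

49.80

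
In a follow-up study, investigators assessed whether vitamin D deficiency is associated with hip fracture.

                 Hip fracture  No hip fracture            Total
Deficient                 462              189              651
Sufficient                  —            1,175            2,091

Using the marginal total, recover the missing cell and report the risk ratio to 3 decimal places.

The missing cell is in the unexposed row: 2091 − 1175 = 916.
So a = 462, b = 189, c = 916, d = 1175.
RR = [a/(a+b)] / [c/(c+d)] = (462/651) / (916/2091) = 0.70968/0.43807 = 1.62002

1.620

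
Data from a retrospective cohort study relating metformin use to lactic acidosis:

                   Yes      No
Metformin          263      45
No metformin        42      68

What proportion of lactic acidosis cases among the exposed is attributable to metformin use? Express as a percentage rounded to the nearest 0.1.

Cells: a = 263, b = 45, c = 42, d = 68.
Risk in exposed = 263/308 = 0.85390; risk in unexposed = 42/110 = 0.38182.
RR = 0.85390/0.38182 = 2.23639
AR% = (RR − 1)/RR × 100 = (2.23639 − 1)/2.23639 × 100 = 55.2852%

55.3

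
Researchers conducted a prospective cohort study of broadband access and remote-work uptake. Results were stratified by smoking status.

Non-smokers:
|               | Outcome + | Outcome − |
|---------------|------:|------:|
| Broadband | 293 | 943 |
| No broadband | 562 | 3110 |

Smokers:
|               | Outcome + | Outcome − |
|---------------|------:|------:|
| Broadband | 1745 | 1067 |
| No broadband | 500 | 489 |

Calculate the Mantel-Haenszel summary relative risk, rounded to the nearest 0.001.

RR_MH = Σ(aᵢ·n₀ᵢ/nᵢ) / Σ(cᵢ·n₁ᵢ/nᵢ), with n₁ᵢ = aᵢ+bᵢ (exposed), n₀ᵢ = cᵢ+dᵢ (unexposed), nᵢ = n₁ᵢ+n₀ᵢ.
Stratum 1 (Non-smokers): n₁ = 1236, n₀ = 3672, n = 4908; a·n₀/n = 293·3672/4908 = 219.2127; c·n₁/n = 562·1236/4908 = 141.5306
Stratum 2 (Smokers): n₁ = 2812, n₀ = 989, n = 3801; a·n₀/n = 1745·989/3801 = 454.0397; c·n₁/n = 500·2812/3801 = 369.9027
RR_MH = (219.2127 + 454.0397) / (141.5306 + 369.9027) = 673.2524 / 511.4332 = 1.31640

1.316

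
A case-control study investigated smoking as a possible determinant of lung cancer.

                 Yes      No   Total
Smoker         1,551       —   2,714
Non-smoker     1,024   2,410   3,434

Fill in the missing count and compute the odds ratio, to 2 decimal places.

3.14

The missing cell is in the exposed row: 2714 − 1551 = 1163.
So a = 1551, b = 1163, c = 1024, d = 2410.
OR = (a·d)/(b·c) = (1551 × 2410) / (1163 × 1024) = 3737910 / 1190912 = 3.13870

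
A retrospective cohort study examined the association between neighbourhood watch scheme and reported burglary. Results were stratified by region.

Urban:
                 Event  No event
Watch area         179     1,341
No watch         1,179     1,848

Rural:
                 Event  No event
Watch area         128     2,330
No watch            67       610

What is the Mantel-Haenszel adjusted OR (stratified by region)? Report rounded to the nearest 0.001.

0.246

OR_MH = Σ(aᵢdᵢ/nᵢ) / Σ(bᵢcᵢ/nᵢ), where nᵢ is the stratum total.
Stratum 1 (Urban): n = 4547; a·d/n = 179·1848/4547 = 72.7495; b·c/n = 1341·1179/4547 = 347.7104
Stratum 2 (Rural): n = 3135; a·d/n = 128·610/3135 = 24.9059; b·c/n = 2330·67/3135 = 49.7959
OR_MH = (72.7495 + 24.9059) / (347.7104 + 49.7959) = 97.6554 / 397.5062 = 0.24567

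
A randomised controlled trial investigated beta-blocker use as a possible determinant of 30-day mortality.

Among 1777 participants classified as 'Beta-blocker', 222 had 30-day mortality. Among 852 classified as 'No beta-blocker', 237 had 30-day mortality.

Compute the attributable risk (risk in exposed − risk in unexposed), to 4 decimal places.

From the description: a = 222, b = 1555, c = 237, d = 615.
Risk in exposed = 222/1777 = 0.124930; risk in unexposed = 237/852 = 0.278169.
Risk difference = 0.124930 − 0.278169 = -0.153239

-0.1532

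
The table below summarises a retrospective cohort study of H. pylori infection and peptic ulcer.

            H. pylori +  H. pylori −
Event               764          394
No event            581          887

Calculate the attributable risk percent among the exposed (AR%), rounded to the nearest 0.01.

Reading the table with exposure as columns: a = 764 (H. pylori +, case), b = 581 (H. pylori +, non-case), c = 394 (H. pylori −, case), d = 887.
Risk in exposed = 764/1345 = 0.56803; risk in unexposed = 394/1281 = 0.30757.
RR = 0.56803/0.30757 = 1.84682
AR% = (RR − 1)/RR × 100 = (1.84682 − 1)/1.84682 × 100 = 45.8528%

45.85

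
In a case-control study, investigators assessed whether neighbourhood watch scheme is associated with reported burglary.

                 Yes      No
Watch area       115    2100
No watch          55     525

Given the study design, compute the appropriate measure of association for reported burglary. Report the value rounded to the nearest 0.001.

0.523

Cells: a = 115, b = 2100, c = 55, d = 525.
This is a case-control study: participants were sampled on outcome status, so risks in the source population cannot be estimated directly — relative risk is not valid here. The odds ratio is the appropriate measure.
OR = (a·d)/(b·c) = (115 × 525) / (2100 × 55) = 60375 / 115500 = 0.52273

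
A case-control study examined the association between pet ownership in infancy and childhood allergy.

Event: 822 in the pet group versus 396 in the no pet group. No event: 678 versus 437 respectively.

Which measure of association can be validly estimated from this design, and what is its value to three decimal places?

From the description: a = 822, b = 678, c = 396, d = 437.
This is a case-control study: participants were sampled on outcome status, so risks in the source population cannot be estimated directly — relative risk is not valid here. The odds ratio is the appropriate measure.
OR = (a·d)/(b·c) = (822 × 437) / (678 × 396) = 359214 / 268488 = 1.33791

1.338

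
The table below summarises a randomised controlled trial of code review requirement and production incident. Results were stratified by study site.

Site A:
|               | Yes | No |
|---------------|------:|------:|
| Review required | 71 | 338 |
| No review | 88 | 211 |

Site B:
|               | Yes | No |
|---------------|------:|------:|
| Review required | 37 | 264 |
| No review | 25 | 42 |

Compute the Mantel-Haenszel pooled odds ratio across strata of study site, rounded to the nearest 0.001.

0.423

OR_MH = Σ(aᵢdᵢ/nᵢ) / Σ(bᵢcᵢ/nᵢ), where nᵢ is the stratum total.
Stratum 1 (Site A): n = 708; a·d/n = 71·211/708 = 21.1596; b·c/n = 338·88/708 = 42.0113
Stratum 2 (Site B): n = 368; a·d/n = 37·42/368 = 4.2228; b·c/n = 264·25/368 = 17.9348
OR_MH = (21.1596 + 4.2228) / (42.0113 + 17.9348) = 25.3824 / 59.9461 = 0.42342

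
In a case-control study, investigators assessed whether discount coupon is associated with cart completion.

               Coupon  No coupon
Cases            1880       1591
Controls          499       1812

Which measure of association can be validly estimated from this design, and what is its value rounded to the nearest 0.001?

Reading the table with exposure as columns: a = 1880 (Coupon, case), b = 499 (Coupon, non-case), c = 1591 (No coupon, case), d = 1812.
This is a case-control study: participants were sampled on outcome status, so risks in the source population cannot be estimated directly — relative risk is not valid here. The odds ratio is the appropriate measure.
OR = (a·d)/(b·c) = (1880 × 1812) / (499 × 1591) = 3406560 / 793909 = 4.29087

4.291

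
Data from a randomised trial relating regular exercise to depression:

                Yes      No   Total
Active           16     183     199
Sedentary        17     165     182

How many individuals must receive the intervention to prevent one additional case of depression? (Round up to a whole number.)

77

Risk in treated group = 16/199 = 0.08040; risk in control = 17/182 = 0.09341.
Absolute risk reduction = 0.09341 − 0.08040 = 0.01300
NNT = 1 / ARR = 1 / 0.01300 = 76.896 → round up → 77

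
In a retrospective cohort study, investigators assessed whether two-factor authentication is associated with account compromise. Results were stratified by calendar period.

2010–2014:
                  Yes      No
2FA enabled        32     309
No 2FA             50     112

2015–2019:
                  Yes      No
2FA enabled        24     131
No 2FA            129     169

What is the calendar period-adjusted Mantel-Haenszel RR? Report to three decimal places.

RR_MH = Σ(aᵢ·n₀ᵢ/nᵢ) / Σ(cᵢ·n₁ᵢ/nᵢ), with n₁ᵢ = aᵢ+bᵢ (exposed), n₀ᵢ = cᵢ+dᵢ (unexposed), nᵢ = n₁ᵢ+n₀ᵢ.
Stratum 1 (2010–2014): n₁ = 341, n₀ = 162, n = 503; a·n₀/n = 32·162/503 = 10.3062; c·n₁/n = 50·341/503 = 33.8966
Stratum 2 (2015–2019): n₁ = 155, n₀ = 298, n = 453; a·n₀/n = 24·298/453 = 15.7881; c·n₁/n = 129·155/453 = 44.1391
RR_MH = (10.3062 + 15.7881) / (33.8966 + 44.1391) = 26.0942 / 78.0357 = 0.33439

0.334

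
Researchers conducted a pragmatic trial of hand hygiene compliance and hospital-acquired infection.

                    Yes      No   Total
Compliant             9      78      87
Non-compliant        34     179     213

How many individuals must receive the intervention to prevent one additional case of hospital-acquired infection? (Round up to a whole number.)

18

Risk in treated group = 9/87 = 0.10345; risk in control = 34/213 = 0.15962.
Absolute risk reduction = 0.15962 − 0.10345 = 0.05618
NNT = 1 / ARR = 1 / 0.05618 = 17.801 → round up → 18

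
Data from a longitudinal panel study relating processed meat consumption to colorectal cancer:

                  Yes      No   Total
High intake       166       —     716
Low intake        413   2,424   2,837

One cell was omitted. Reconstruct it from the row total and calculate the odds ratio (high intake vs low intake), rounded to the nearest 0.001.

The missing cell is in the exposed row: 716 − 166 = 550.
So a = 166, b = 550, c = 413, d = 2424.
OR = (a·d)/(b·c) = (166 × 2424) / (550 × 413) = 402384 / 227150 = 1.77145

1.771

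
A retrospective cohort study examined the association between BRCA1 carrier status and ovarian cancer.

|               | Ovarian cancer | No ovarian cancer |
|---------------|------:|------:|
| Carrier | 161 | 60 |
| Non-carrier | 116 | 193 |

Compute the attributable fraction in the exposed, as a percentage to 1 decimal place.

48.5

Cells: a = 161, b = 60, c = 116, d = 193.
Risk in exposed = 161/221 = 0.72851; risk in unexposed = 116/309 = 0.37540.
RR = 0.72851/0.37540 = 1.94059
AR% = (RR − 1)/RR × 100 = (1.94059 − 1)/1.94059 × 100 = 48.4693%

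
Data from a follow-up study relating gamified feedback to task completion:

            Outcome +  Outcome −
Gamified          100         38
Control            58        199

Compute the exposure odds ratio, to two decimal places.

Cells: a = 100, b = 38, c = 58, d = 199.
OR = (a·d)/(b·c) = (100 × 199) / (38 × 58) = 19900 / 2204 = 9.02904
The odds of task completion are about 9.03 times as high in the gamified group.

9.03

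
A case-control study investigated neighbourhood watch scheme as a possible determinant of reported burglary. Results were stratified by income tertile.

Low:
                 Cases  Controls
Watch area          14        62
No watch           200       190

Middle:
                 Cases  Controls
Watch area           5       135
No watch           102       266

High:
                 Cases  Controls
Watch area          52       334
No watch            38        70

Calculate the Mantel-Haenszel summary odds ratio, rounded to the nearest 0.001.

0.198

OR_MH = Σ(aᵢdᵢ/nᵢ) / Σ(bᵢcᵢ/nᵢ), where nᵢ is the stratum total.
Stratum 1 (Low): n = 466; a·d/n = 14·190/466 = 5.7082; b·c/n = 62·200/466 = 26.6094
Stratum 2 (Middle): n = 508; a·d/n = 5·266/508 = 2.6181; b·c/n = 135·102/508 = 27.1063
Stratum 3 (High): n = 494; a·d/n = 52·70/494 = 7.3684; b·c/n = 334·38/494 = 25.6923
OR_MH = (5.7082 + 2.6181 + 7.3684) / (26.6094 + 27.1063 + 25.6923) = 15.6947 / 79.4080 = 0.19765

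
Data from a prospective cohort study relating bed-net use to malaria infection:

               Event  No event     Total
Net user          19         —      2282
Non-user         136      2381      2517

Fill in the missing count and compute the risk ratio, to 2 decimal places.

The missing cell is in the exposed row: 2282 − 19 = 2263.
So a = 19, b = 2263, c = 136, d = 2381.
RR = [a/(a+b)] / [c/(c+d)] = (19/2282) / (136/2517) = 0.00833/0.05403 = 0.15409

0.15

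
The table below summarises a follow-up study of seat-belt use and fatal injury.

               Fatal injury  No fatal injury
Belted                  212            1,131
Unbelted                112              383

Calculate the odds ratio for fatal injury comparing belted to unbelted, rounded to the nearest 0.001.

Cells: a = 212, b = 1131, c = 112, d = 383.
OR = (a·d)/(b·c) = (212 × 383) / (1131 × 112) = 81196 / 126672 = 0.64099
Exposure is associated with lower odds of fatal injury (OR = 0.64 < 1).

0.641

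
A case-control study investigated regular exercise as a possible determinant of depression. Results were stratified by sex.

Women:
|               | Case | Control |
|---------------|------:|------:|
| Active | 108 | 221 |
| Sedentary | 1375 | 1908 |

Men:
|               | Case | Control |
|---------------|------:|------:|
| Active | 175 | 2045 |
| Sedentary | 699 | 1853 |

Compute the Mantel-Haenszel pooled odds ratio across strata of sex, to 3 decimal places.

OR_MH = Σ(aᵢdᵢ/nᵢ) / Σ(bᵢcᵢ/nᵢ), where nᵢ is the stratum total.
Stratum 1 (Women): n = 3612; a·d/n = 108·1908/3612 = 57.0498; b·c/n = 221·1375/3612 = 84.1293
Stratum 2 (Men): n = 4772; a·d/n = 175·1853/4772 = 67.9537; b·c/n = 2045·699/4772 = 299.5505
OR_MH = (57.0498 + 67.9537) / (84.1293 + 299.5505) = 125.0035 / 383.6798 = 0.32580

0.326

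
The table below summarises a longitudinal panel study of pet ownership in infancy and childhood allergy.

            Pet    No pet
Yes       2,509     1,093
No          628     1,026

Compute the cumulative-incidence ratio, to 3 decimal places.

1.551

Reading the table with exposure as columns: a = 2509 (Pet, case), b = 628 (Pet, non-case), c = 1093 (No pet, case), d = 1026.
Risk in exposed = 2509/3137 = 0.79981; risk in unexposed = 1093/2119 = 0.51581.
RR = 0.79981 / 0.51581 = 1.55059
The risk among the exposed is 1.55 times that among the unexposed.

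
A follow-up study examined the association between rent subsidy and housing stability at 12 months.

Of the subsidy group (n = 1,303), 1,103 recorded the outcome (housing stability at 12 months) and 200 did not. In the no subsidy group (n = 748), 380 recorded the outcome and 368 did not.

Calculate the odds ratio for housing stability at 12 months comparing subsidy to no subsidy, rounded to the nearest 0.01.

5.34

From the description: a = 1103, b = 200, c = 380, d = 368.
OR = (a·d)/(b·c) = (1103 × 368) / (200 × 380) = 405904 / 76000 = 5.34084
The odds of housing stability at 12 months are about 5.34 times as high in the subsidy group.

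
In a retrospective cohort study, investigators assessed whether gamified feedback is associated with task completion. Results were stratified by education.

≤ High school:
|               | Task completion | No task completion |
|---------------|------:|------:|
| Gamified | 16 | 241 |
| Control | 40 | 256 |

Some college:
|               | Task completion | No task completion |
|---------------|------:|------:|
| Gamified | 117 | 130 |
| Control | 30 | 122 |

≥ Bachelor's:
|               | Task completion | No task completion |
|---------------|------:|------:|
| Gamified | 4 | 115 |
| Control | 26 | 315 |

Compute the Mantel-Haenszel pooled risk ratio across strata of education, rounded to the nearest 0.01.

1.28

RR_MH = Σ(aᵢ·n₀ᵢ/nᵢ) / Σ(cᵢ·n₁ᵢ/nᵢ), with n₁ᵢ = aᵢ+bᵢ (exposed), n₀ᵢ = cᵢ+dᵢ (unexposed), nᵢ = n₁ᵢ+n₀ᵢ.
Stratum 1 (≤ High school): n₁ = 257, n₀ = 296, n = 553; a·n₀/n = 16·296/553 = 8.5642; c·n₁/n = 40·257/553 = 18.5895
Stratum 2 (Some college): n₁ = 247, n₀ = 152, n = 399; a·n₀/n = 117·152/399 = 44.5714; c·n₁/n = 30·247/399 = 18.5714
Stratum 3 (≥ Bachelor's): n₁ = 119, n₀ = 341, n = 460; a·n₀/n = 4·341/460 = 2.9652; c·n₁/n = 26·119/460 = 6.7261
RR_MH = (8.5642 + 44.5714 + 2.9652) / (18.5895 + 18.5714 + 6.7261) = 56.1008 / 43.8870 = 1.27830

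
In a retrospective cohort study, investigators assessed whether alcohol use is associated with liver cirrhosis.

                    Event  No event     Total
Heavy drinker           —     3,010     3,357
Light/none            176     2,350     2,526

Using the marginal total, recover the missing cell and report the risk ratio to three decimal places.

1.484

The missing cell is in the exposed row: 3357 − 3010 = 347.
So a = 347, b = 3010, c = 176, d = 2350.
RR = [a/(a+b)] / [c/(c+d)] = (347/3357) / (176/2526) = 0.10337/0.06968 = 1.48354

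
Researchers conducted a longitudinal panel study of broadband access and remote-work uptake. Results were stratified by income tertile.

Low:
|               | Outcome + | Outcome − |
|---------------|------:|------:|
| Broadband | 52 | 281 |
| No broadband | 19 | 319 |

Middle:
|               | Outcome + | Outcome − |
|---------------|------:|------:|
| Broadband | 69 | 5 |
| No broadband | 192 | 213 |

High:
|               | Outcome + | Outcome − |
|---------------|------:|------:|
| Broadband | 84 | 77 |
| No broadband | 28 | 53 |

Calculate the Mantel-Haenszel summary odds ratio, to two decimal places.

OR_MH = Σ(aᵢdᵢ/nᵢ) / Σ(bᵢcᵢ/nᵢ), where nᵢ is the stratum total.
Stratum 1 (Low): n = 671; a·d/n = 52·319/671 = 24.7213; b·c/n = 281·19/671 = 7.9568
Stratum 2 (Middle): n = 479; a·d/n = 69·213/479 = 30.6827; b·c/n = 5·192/479 = 2.0042
Stratum 3 (High): n = 242; a·d/n = 84·53/242 = 18.3967; b·c/n = 77·28/242 = 8.9091
OR_MH = (24.7213 + 30.6827 + 18.3967) / (7.9568 + 2.0042 + 8.9091) = 73.8007 / 18.8700 = 3.91100

3.91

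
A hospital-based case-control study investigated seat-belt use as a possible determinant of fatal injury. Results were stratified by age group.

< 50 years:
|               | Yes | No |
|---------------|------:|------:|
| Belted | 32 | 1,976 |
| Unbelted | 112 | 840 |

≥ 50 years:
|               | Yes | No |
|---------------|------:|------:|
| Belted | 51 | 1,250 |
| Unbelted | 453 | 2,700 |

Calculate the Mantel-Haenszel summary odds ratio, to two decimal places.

OR_MH = Σ(aᵢdᵢ/nᵢ) / Σ(bᵢcᵢ/nᵢ), where nᵢ is the stratum total.
Stratum 1 (< 50 years): n = 2960; a·d/n = 32·840/2960 = 9.0811; b·c/n = 1976·112/2960 = 74.7676
Stratum 2 (≥ 50 years): n = 4454; a·d/n = 51·2700/4454 = 30.9160; b·c/n = 1250·453/4454 = 127.1329
OR_MH = (9.0811 + 30.9160) / (74.7676 + 127.1329) = 39.9971 / 201.9005 = 0.19810

0.20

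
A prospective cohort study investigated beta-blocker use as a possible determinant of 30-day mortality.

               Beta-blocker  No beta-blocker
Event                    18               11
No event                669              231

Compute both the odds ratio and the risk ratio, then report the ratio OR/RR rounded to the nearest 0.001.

Reading the table with exposure as columns: a = 18 (Beta-blocker, case), b = 669 (Beta-blocker, non-case), c = 11 (No beta-blocker, case), d = 231.
OR = (18·231)/(669·11) = 4158/7359 = 0.56502
Risk in exposed = 18/687 = 0.02620; risk in unexposed = 11/242 = 0.04545; RR = 0.57642
OR/RR = 0.56502 / 0.57642 = 0.98023
The outcome is rare in both groups, so OR ≈ RR (ratio near 1).

0.980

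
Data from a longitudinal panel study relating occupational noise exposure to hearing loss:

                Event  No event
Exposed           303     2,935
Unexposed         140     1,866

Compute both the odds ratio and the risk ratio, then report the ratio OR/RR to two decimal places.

1.03

Cells: a = 303, b = 2935, c = 140, d = 1866.
OR = (303·1866)/(2935·140) = 565398/410900 = 1.37600
Risk in exposed = 303/3238 = 0.09358; risk in unexposed = 140/2006 = 0.06979; RR = 1.34081
OR/RR = 1.37600 / 1.34081 = 1.02624
The outcome is rare in both groups, so OR ≈ RR (ratio near 1).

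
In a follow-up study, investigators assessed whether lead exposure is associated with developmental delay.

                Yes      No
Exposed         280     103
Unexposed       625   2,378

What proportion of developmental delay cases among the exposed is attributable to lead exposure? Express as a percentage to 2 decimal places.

Cells: a = 280, b = 103, c = 625, d = 2378.
Risk in exposed = 280/383 = 0.73107; risk in unexposed = 625/3003 = 0.20813.
RR = 0.73107/0.20813 = 3.51265
AR% = (RR − 1)/RR × 100 = (3.51265 − 1)/3.51265 × 100 = 71.5314%

71.53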